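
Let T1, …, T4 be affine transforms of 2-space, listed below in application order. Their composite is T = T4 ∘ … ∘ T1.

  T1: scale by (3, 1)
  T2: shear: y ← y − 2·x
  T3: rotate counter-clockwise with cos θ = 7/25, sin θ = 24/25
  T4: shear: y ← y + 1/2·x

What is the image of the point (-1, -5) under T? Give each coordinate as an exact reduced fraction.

T1 scale by (3, 1): (-1, -5) → (-3, -5)
T2 shear: y ← y − 2·x: (-3, -5) → (-3, 1)
T3 rotate counter-clockwise with cos θ = 7/25, sin θ = 24/25: (-3, 1) → (-9/5, -13/5)
T4 shear: y ← y + 1/2·x: (-9/5, -13/5) → (-9/5, -7/2)

T(p) = (-9/5, -7/2)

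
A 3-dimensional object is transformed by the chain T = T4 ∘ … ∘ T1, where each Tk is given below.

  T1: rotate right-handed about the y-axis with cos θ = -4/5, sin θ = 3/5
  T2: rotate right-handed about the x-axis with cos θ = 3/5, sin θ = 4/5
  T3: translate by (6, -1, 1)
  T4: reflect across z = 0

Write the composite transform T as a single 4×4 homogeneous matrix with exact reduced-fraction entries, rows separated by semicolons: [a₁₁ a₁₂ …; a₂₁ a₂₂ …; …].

T = [-4/5 0 3/5 6; 12/25 3/5 16/25 -1; 9/25 -4/5 12/25 -1; 0 0 0 1]

T1 = [-4/5 0 3/5 0; 0 1 0 0; -3/5 0 -4/5 0; 0 0 0 1]
T2·T1 = [-4/5 0 3/5 0; 12/25 3/5 16/25 0; -9/25 4/5 -12/25 0; 0 0 0 1]
T3·…·T1 = [-4/5 0 3/5 6; 12/25 3/5 16/25 -1; -9/25 4/5 -12/25 1; 0 0 0 1]
T4·…·T1 = [-4/5 0 3/5 6; 12/25 3/5 16/25 -1; 9/25 -4/5 12/25 -1; 0 0 0 1]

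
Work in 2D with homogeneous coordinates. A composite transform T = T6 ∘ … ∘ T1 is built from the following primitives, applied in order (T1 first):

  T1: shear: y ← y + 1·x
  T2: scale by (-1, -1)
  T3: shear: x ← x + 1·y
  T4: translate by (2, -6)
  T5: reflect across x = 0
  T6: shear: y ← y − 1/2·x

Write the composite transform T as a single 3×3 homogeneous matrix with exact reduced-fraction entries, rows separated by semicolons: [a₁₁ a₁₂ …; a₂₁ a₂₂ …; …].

T = [2 1 -2; -2 -3/2 -5; 0 0 1]

T1 = [1 0 0; 1 1 0; 0 0 1]
T2·T1 = [-1 0 0; -1 -1 0; 0 0 1]
T3·…·T1 = [-2 -1 0; -1 -1 0; 0 0 1]
T4·…·T1 = [-2 -1 2; -1 -1 -6; 0 0 1]
T5·…·T1 = [2 1 -2; -1 -1 -6; 0 0 1]
T6·…·T1 = [2 1 -2; -2 -3/2 -5; 0 0 1]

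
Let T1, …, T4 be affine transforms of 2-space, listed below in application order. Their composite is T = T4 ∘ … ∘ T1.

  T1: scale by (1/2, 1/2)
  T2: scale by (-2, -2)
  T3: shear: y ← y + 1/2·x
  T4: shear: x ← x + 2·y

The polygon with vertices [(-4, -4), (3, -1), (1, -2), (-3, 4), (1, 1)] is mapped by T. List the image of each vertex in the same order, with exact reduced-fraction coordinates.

image vertices: (16, 6), (-4, -1/2), (2, 3/2), (-2, -5/2), (-4, -3/2)

T1 scale by (1/2, 1/2): (-4, -4) → (-2, -2); (3, -1) → (3/2, -1/2); (1, -2) → (1/2, -1); (-3, 4) → (-3/2, 2); (1, 1) → (1/2, 1/2)
T2 scale by (-2, -2): (-2, -2) → (4, 4); (3/2, -1/2) → (-3, 1); (1/2, -1) → (-1, 2); (-3/2, 2) → (3, -4); (1/2, 1/2) → (-1, -1)
T3 shear: y ← y + 1/2·x: (4, 4) → (4, 6); (-3, 1) → (-3, -1/2); (-1, 2) → (-1, 3/2); (3, -4) → (3, -5/2); (-1, -1) → (-1, -3/2)
T4 shear: x ← x + 2·y: (4, 6) → (16, 6); (-3, -1/2) → (-4, -1/2); (-1, 3/2) → (2, 3/2); (3, -5/2) → (-2, -5/2); (-1, -3/2) → (-4, -3/2)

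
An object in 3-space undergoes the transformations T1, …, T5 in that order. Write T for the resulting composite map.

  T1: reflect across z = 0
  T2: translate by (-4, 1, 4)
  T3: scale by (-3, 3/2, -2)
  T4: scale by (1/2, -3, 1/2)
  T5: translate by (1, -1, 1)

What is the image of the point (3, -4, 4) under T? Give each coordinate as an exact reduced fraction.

T(p) = (5/2, 25/2, 1)

T1 reflect across z = 0: (3, -4, 4) → (3, -4, -4)
T2 translate by (-4, 1, 4): (3, -4, -4) → (-1, -3, 0)
T3 scale by (-3, 3/2, -2): (-1, -3, 0) → (3, -9/2, 0)
T4 scale by (1/2, -3, 1/2): (3, -9/2, 0) → (3/2, 27/2, 0)
T5 translate by (1, -1, 1): (3/2, 27/2, 0) → (5/2, 25/2, 1)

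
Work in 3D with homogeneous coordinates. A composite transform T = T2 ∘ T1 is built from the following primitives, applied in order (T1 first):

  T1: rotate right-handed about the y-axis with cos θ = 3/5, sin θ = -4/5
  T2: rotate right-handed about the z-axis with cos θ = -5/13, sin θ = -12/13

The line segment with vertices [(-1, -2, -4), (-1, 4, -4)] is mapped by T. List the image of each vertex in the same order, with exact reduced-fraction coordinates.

T1 rotate right-handed about the y-axis with cos θ = 3/5, sin θ = -4/5: (-1, -2, -4) → (13/5, -2, -16/5); (-1, 4, -4) → (13/5, 4, -16/5)
T2 rotate right-handed about the z-axis with cos θ = -5/13, sin θ = -12/13: (13/5, -2, -16/5) → (-37/13, -106/65, -16/5); (13/5, 4, -16/5) → (35/13, -256/65, -16/5)

image vertices: (-37/13, -106/65, -16/5), (35/13, -256/65, -16/5)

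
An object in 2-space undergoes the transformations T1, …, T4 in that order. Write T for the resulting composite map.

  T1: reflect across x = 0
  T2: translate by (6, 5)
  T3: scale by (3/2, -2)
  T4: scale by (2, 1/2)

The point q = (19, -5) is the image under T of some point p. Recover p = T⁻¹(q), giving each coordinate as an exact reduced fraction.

p = (-1/3, 0)

T1 = [-1 0 0; 0 1 0; 0 0 1]
T2·T1 = [-1 0 6; 0 1 5; 0 0 1]
T3·…·T1 = [-3/2 0 9; 0 -2 -10; 0 0 1]
T4·…·T1 = [-3 0 18; 0 -1 -5; 0 0 1]
det M = 3; M⁻¹ = [-1/3 0 6; 0 -1 -5; 0 0 1]
M⁻¹ · (19, -5)ᵀ = (-1/3, 0)ᵀ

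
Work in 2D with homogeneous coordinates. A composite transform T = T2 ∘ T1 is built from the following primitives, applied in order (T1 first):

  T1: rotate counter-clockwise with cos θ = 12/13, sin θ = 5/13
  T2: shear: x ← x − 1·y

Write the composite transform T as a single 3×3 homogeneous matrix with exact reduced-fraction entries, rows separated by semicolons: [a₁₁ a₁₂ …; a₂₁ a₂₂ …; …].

T1 = [12/13 -5/13 0; 5/13 12/13 0; 0 0 1]
T2·T1 = [7/13 -17/13 0; 5/13 12/13 0; 0 0 1]

T = [7/13 -17/13 0; 5/13 12/13 0; 0 0 1]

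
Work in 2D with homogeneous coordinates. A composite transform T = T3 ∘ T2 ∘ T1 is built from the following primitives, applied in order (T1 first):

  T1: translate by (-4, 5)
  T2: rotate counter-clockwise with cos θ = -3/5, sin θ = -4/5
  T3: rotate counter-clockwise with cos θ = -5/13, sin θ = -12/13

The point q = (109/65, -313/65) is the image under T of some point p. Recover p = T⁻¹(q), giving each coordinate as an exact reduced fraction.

T1 = [1 0 -4; 0 1 5; 0 0 1]
T2·T1 = [-3/5 4/5 32/5; -4/5 -3/5 1/5; 0 0 1]
T3·…·T1 = [-33/65 -56/65 -148/65; 56/65 -33/65 -389/65; 0 0 1]
det M = 1; M⁻¹ = [-33/65 56/65 4; -56/65 -33/65 -5; 0 0 1]
M⁻¹ · (109/65, -313/65)ᵀ = (-1, -4)ᵀ

p = (-1, -4)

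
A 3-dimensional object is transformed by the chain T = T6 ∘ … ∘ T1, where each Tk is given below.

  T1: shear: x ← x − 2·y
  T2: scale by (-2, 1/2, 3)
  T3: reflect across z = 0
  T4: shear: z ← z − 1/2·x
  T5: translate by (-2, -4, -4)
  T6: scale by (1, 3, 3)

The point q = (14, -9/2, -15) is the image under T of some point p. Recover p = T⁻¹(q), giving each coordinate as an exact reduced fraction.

p = (2, 5, -7/3)

T1 = [1 -2 0 0; 0 1 0 0; 0 0 1 0; 0 0 0 1]
T2·T1 = [-2 4 0 0; 0 1/2 0 0; 0 0 3 0; 0 0 0 1]
T3·…·T1 = [-2 4 0 0; 0 1/2 0 0; 0 0 -3 0; 0 0 0 1]
T4·…·T1 = [-2 4 0 0; 0 1/2 0 0; 1 -2 -3 0; 0 0 0 1]
T5·…·T1 = [-2 4 0 -2; 0 1/2 0 -4; 1 -2 -3 -4; 0 0 0 1]
T6·…·T1 = [-2 4 0 -2; 0 3/2 0 -12; 3 -6 -9 -12; 0 0 0 1]
det M = 27; M⁻¹ = [-1/2 4/3 0 15; 0 2/3 0 8; -1/6 0 -1/9 -5/3; 0 0 0 1]
M⁻¹ · (14, -9/2, -15)ᵀ = (2, 5, -7/3)ᵀ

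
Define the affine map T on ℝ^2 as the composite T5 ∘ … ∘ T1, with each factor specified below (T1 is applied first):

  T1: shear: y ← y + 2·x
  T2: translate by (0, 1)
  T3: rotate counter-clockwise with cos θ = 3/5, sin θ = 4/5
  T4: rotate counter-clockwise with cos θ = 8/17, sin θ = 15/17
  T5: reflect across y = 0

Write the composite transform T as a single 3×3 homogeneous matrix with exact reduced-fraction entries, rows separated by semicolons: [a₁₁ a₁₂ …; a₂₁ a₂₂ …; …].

T = [-38/17 -77/85 -77/85; -1/17 36/85 36/85; 0 0 1]

T1 = [1 0 0; 2 1 0; 0 0 1]
T2·T1 = [1 0 0; 2 1 1; 0 0 1]
T3·…·T1 = [-1 -4/5 -4/5; 2 3/5 3/5; 0 0 1]
T4·…·T1 = [-38/17 -77/85 -77/85; 1/17 -36/85 -36/85; 0 0 1]
T5·…·T1 = [-38/17 -77/85 -77/85; -1/17 36/85 36/85; 0 0 1]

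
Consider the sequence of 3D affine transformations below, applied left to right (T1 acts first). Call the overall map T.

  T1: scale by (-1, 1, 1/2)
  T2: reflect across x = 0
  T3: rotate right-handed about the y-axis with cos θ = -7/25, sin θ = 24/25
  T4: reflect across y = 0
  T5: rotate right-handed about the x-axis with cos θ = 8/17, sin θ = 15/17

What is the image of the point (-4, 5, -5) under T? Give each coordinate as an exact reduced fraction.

T(p) = (-32/25, -1081/170, -967/425)

T1 scale by (-1, 1, 1/2): (-4, 5, -5) → (4, 5, -5/2)
T2 reflect across x = 0: (4, 5, -5/2) → (-4, 5, -5/2)
T3 rotate right-handed about the y-axis with cos θ = -7/25, sin θ = 24/25: (-4, 5, -5/2) → (-32/25, 5, 227/50)
T4 reflect across y = 0: (-32/25, 5, 227/50) → (-32/25, -5, 227/50)
T5 rotate right-handed about the x-axis with cos θ = 8/17, sin θ = 15/17: (-32/25, -5, 227/50) → (-32/25, -1081/170, -967/425)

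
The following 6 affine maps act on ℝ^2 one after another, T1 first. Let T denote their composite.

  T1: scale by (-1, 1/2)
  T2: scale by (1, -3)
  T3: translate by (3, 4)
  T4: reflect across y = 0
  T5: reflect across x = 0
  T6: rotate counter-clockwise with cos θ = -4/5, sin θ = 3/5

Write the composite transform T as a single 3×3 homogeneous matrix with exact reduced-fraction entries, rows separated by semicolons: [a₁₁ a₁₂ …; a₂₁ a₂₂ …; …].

T1 = [-1 0 0; 0 1/2 0; 0 0 1]
T2·T1 = [-1 0 0; 0 -3/2 0; 0 0 1]
T3·…·T1 = [-1 0 3; 0 -3/2 4; 0 0 1]
T4·…·T1 = [-1 0 3; 0 3/2 -4; 0 0 1]
T5·…·T1 = [1 0 -3; 0 3/2 -4; 0 0 1]
T6·…·T1 = [-4/5 -9/10 24/5; 3/5 -6/5 7/5; 0 0 1]

T = [-4/5 -9/10 24/5; 3/5 -6/5 7/5; 0 0 1]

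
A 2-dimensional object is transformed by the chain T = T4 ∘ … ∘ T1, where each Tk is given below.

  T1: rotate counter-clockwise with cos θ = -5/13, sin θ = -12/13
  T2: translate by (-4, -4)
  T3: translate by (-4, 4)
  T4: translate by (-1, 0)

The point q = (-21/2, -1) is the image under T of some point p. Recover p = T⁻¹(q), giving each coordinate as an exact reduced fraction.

p = (3/2, -1)

T1 = [-5/13 12/13 0; -12/13 -5/13 0; 0 0 1]
T2·T1 = [-5/13 12/13 -4; -12/13 -5/13 -4; 0 0 1]
T3·…·T1 = [-5/13 12/13 -8; -12/13 -5/13 0; 0 0 1]
T4·…·T1 = [-5/13 12/13 -9; -12/13 -5/13 0; 0 0 1]
det M = 1; M⁻¹ = [-5/13 -12/13 -45/13; 12/13 -5/13 108/13; 0 0 1]
M⁻¹ · (-21/2, -1)ᵀ = (3/2, -1)ᵀ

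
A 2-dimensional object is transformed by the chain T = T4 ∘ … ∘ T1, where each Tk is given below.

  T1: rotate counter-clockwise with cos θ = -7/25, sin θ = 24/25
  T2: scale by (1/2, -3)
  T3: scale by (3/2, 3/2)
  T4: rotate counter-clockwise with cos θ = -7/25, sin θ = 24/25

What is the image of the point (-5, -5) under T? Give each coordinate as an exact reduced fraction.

T1 rotate counter-clockwise with cos θ = -7/25, sin θ = 24/25: (-5, -5) → (31/5, -17/5)
T2 scale by (1/2, -3): (31/5, -17/5) → (31/10, 51/5)
T3 scale by (3/2, 3/2): (31/10, 51/5) → (93/20, 153/10)
T4 rotate counter-clockwise with cos θ = -7/25, sin θ = 24/25: (93/20, 153/10) → (-1599/100, 9/50)

T(p) = (-1599/100, 9/50)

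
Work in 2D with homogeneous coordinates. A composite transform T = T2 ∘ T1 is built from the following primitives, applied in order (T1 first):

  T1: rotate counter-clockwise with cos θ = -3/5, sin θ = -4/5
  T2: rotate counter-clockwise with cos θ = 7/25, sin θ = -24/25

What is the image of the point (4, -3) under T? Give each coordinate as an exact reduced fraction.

T(p) = (-336/125, 527/125)

T1 rotate counter-clockwise with cos θ = -3/5, sin θ = -4/5: (4, -3) → (-24/5, -7/5)
T2 rotate counter-clockwise with cos θ = 7/25, sin θ = -24/25: (-24/5, -7/5) → (-336/125, 527/125)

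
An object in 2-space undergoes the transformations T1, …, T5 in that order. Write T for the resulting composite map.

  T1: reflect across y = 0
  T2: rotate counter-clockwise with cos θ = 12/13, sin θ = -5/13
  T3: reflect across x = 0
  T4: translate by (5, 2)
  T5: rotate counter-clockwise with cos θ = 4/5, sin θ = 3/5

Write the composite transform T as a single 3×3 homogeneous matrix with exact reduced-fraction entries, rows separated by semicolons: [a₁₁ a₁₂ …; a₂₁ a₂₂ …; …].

T1 = [1 0 0; 0 -1 0; 0 0 1]
T2·T1 = [12/13 -5/13 0; -5/13 -12/13 0; 0 0 1]
T3·…·T1 = [-12/13 5/13 0; -5/13 -12/13 0; 0 0 1]
T4·…·T1 = [-12/13 5/13 5; -5/13 -12/13 2; 0 0 1]
T5·…·T1 = [-33/65 56/65 14/5; -56/65 -33/65 23/5; 0 0 1]

T = [-33/65 56/65 14/5; -56/65 -33/65 23/5; 0 0 1]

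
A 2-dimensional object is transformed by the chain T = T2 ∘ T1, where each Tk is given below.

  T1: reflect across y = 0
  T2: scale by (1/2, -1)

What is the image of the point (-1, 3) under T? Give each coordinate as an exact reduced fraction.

T(p) = (-1/2, 3)

T1 reflect across y = 0: (-1, 3) → (-1, -3)
T2 scale by (1/2, -1): (-1, -3) → (-1/2, 3)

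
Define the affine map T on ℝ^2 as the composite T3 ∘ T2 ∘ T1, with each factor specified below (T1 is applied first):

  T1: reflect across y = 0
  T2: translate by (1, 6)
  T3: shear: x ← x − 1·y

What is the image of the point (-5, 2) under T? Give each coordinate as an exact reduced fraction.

T1 reflect across y = 0: (-5, 2) → (-5, -2)
T2 translate by (1, 6): (-5, -2) → (-4, 4)
T3 shear: x ← x − 1·y: (-4, 4) → (-8, 4)

T(p) = (-8, 4)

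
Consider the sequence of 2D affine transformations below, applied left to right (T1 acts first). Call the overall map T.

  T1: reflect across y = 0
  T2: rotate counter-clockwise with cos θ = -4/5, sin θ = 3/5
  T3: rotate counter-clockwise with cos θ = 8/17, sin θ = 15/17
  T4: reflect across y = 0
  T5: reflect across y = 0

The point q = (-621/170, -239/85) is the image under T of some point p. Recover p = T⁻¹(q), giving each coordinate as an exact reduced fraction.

T1 = [1 0 0; 0 -1 0; 0 0 1]
T2·T1 = [-4/5 3/5 0; 3/5 4/5 0; 0 0 1]
T3·…·T1 = [-77/85 -36/85 0; -36/85 77/85 0; 0 0 1]
T4·…·T1 = [-77/85 -36/85 0; 36/85 -77/85 0; 0 0 1]
T5·…·T1 = [-77/85 -36/85 0; -36/85 77/85 0; 0 0 1]
det M = -1; M⁻¹ = [-77/85 -36/85 0; -36/85 77/85 0; 0 0 1]
M⁻¹ · (-621/170, -239/85)ᵀ = (9/2, -1)ᵀ

p = (9/2, -1)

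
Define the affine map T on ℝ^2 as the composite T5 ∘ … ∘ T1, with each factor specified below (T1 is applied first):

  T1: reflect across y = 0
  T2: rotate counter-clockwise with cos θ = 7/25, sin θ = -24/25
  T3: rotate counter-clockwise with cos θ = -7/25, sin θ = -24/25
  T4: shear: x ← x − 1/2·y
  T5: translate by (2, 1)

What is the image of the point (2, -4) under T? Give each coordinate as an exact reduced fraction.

T(p) = (2, -3)

T1 reflect across y = 0: (2, -4) → (2, 4)
T2 rotate counter-clockwise with cos θ = 7/25, sin θ = -24/25: (2, 4) → (22/5, -4/5)
T3 rotate counter-clockwise with cos θ = -7/25, sin θ = -24/25: (22/5, -4/5) → (-2, -4)
T4 shear: x ← x − 1/2·y: (-2, -4) → (0, -4)
T5 translate by (2, 1): (0, -4) → (2, -3)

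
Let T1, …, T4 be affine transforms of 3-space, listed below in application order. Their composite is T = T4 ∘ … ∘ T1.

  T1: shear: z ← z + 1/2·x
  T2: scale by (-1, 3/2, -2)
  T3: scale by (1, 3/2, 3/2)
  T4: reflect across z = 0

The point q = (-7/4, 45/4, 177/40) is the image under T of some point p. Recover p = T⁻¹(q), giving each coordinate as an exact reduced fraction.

T1 = [1 0 0 0; 0 1 0 0; 1/2 0 1 0; 0 0 0 1]
T2·T1 = [-1 0 0 0; 0 3/2 0 0; -1 0 -2 0; 0 0 0 1]
T3·…·T1 = [-1 0 0 0; 0 9/4 0 0; -3/2 0 -3 0; 0 0 0 1]
T4·…·T1 = [-1 0 0 0; 0 9/4 0 0; 3/2 0 3 0; 0 0 0 1]
det M = -27/4; M⁻¹ = [-1 0 0 0; 0 4/9 0 0; 1/2 0 1/3 0; 0 0 0 1]
M⁻¹ · (-7/4, 45/4, 177/40)ᵀ = (7/4, 5, 3/5)ᵀ

p = (7/4, 5, 3/5)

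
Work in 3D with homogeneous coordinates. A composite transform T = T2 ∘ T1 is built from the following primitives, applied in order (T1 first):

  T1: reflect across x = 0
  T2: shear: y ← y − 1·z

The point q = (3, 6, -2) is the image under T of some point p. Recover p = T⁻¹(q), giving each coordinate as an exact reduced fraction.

T1 = [-1 0 0 0; 0 1 0 0; 0 0 1 0; 0 0 0 1]
T2·T1 = [-1 0 0 0; 0 1 -1 0; 0 0 1 0; 0 0 0 1]
det M = -1; M⁻¹ = [-1 0 0 0; 0 1 1 0; 0 0 1 0; 0 0 0 1]
M⁻¹ · (3, 6, -2)ᵀ = (-3, 4, -2)ᵀ

p = (-3, 4, -2)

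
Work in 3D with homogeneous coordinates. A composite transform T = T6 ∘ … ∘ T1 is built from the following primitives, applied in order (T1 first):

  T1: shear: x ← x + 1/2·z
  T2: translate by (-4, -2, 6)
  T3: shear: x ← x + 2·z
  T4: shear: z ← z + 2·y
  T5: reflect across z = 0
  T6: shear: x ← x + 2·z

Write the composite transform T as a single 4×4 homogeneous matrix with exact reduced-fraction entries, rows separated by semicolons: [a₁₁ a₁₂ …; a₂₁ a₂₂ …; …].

T1 = [1 0 1/2 0; 0 1 0 0; 0 0 1 0; 0 0 0 1]
T2·T1 = [1 0 1/2 -4; 0 1 0 -2; 0 0 1 6; 0 0 0 1]
T3·…·T1 = [1 0 5/2 8; 0 1 0 -2; 0 0 1 6; 0 0 0 1]
T4·…·T1 = [1 0 5/2 8; 0 1 0 -2; 0 2 1 2; 0 0 0 1]
T5·…·T1 = [1 0 5/2 8; 0 1 0 -2; 0 -2 -1 -2; 0 0 0 1]
T6·…·T1 = [1 -4 1/2 4; 0 1 0 -2; 0 -2 -1 -2; 0 0 0 1]

T = [1 -4 1/2 4; 0 1 0 -2; 0 -2 -1 -2; 0 0 0 1]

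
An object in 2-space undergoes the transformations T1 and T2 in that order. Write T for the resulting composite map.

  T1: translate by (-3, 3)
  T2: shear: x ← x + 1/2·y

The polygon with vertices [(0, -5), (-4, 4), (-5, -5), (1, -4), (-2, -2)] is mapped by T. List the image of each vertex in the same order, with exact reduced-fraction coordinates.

image vertices: (-4, -2), (-7/2, 7), (-9, -2), (-5/2, -1), (-9/2, 1)

T1 translate by (-3, 3): (0, -5) → (-3, -2); (-4, 4) → (-7, 7); (-5, -5) → (-8, -2); (1, -4) → (-2, -1); (-2, -2) → (-5, 1)
T2 shear: x ← x + 1/2·y: (-3, -2) → (-4, -2); (-7, 7) → (-7/2, 7); (-8, -2) → (-9, -2); (-2, -1) → (-5/2, -1); (-5, 1) → (-9/2, 1)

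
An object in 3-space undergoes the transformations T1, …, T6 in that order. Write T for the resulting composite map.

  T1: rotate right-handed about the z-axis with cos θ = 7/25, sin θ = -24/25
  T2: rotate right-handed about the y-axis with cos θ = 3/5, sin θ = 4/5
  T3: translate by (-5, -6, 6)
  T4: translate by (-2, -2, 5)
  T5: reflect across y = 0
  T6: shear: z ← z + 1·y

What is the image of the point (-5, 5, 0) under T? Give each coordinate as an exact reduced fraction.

T(p) = (-124/25, 9/5, 252/25)

T1 rotate right-handed about the z-axis with cos θ = 7/25, sin θ = -24/25: (-5, 5, 0) → (17/5, 31/5, 0)
T2 rotate right-handed about the y-axis with cos θ = 3/5, sin θ = 4/5: (17/5, 31/5, 0) → (51/25, 31/5, -68/25)
T3 translate by (-5, -6, 6): (51/25, 31/5, -68/25) → (-74/25, 1/5, 82/25)
T4 translate by (-2, -2, 5): (-74/25, 1/5, 82/25) → (-124/25, -9/5, 207/25)
T5 reflect across y = 0: (-124/25, -9/5, 207/25) → (-124/25, 9/5, 207/25)
T6 shear: z ← z + 1·y: (-124/25, 9/5, 207/25) → (-124/25, 9/5, 252/25)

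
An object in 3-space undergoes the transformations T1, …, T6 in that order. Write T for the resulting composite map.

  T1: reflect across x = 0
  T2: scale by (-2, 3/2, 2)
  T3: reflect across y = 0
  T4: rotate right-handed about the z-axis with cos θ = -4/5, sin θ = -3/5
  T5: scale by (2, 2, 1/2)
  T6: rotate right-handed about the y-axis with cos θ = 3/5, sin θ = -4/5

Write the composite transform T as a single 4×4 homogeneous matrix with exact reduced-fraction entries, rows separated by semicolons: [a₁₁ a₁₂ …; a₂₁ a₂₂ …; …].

T1 = [-1 0 0 0; 0 1 0 0; 0 0 1 0; 0 0 0 1]
T2·T1 = [2 0 0 0; 0 3/2 0 0; 0 0 2 0; 0 0 0 1]
T3·…·T1 = [2 0 0 0; 0 -3/2 0 0; 0 0 2 0; 0 0 0 1]
T4·…·T1 = [-8/5 -9/10 0 0; -6/5 6/5 0 0; 0 0 2 0; 0 0 0 1]
T5·…·T1 = [-16/5 -9/5 0 0; -12/5 12/5 0 0; 0 0 1 0; 0 0 0 1]
T6·…·T1 = [-48/25 -27/25 -4/5 0; -12/5 12/5 0 0; -64/25 -36/25 3/5 0; 0 0 0 1]

T = [-48/25 -27/25 -4/5 0; -12/5 12/5 0 0; -64/25 -36/25 3/5 0; 0 0 0 1]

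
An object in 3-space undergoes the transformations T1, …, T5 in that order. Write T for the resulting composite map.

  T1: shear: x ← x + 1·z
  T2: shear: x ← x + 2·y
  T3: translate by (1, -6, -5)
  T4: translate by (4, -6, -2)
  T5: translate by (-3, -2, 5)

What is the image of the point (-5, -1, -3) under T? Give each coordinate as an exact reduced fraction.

T1 shear: x ← x + 1·z: (-5, -1, -3) → (-8, -1, -3)
T2 shear: x ← x + 2·y: (-8, -1, -3) → (-10, -1, -3)
T3 translate by (1, -6, -5): (-10, -1, -3) → (-9, -7, -8)
T4 translate by (4, -6, -2): (-9, -7, -8) → (-5, -13, -10)
T5 translate by (-3, -2, 5): (-5, -13, -10) → (-8, -15, -5)

T(p) = (-8, -15, -5)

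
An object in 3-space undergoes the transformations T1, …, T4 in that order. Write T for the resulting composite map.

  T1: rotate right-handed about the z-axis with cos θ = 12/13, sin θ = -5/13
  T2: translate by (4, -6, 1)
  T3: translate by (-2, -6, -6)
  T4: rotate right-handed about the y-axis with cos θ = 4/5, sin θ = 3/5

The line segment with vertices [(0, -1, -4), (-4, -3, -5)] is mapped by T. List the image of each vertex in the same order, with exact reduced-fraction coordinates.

T1 rotate right-handed about the z-axis with cos θ = 12/13, sin θ = -5/13: (0, -1, -4) → (-5/13, -12/13, -4); (-4, -3, -5) → (-63/13, -16/13, -5)
T2 translate by (4, -6, 1): (-5/13, -12/13, -4) → (47/13, -90/13, -3); (-63/13, -16/13, -5) → (-11/13, -94/13, -4)
T3 translate by (-2, -6, -6): (47/13, -90/13, -3) → (21/13, -168/13, -9); (-11/13, -94/13, -4) → (-37/13, -172/13, -10)
T4 rotate right-handed about the y-axis with cos θ = 4/5, sin θ = 3/5: (21/13, -168/13, -9) → (-267/65, -168/13, -531/65); (-37/13, -172/13, -10) → (-538/65, -172/13, -409/65)

image vertices: (-267/65, -168/13, -531/65), (-538/65, -172/13, -409/65)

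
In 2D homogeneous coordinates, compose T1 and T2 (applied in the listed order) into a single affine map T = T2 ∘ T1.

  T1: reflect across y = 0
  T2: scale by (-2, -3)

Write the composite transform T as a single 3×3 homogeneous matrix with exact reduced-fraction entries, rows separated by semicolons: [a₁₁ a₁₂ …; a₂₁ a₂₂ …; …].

T = [-2 0 0; 0 3 0; 0 0 1]

T1 = [1 0 0; 0 -1 0; 0 0 1]
T2·T1 = [-2 0 0; 0 3 0; 0 0 1]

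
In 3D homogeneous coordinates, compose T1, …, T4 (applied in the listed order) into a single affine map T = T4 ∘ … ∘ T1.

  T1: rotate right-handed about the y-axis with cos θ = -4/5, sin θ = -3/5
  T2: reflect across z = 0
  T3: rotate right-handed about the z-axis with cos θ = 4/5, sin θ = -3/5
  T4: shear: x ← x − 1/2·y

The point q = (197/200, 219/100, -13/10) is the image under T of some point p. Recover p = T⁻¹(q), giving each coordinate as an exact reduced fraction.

p = (1/2, 3, -5/4)

T1 = [-4/5 0 -3/5 0; 0 1 0 0; 3/5 0 -4/5 0; 0 0 0 1]
T2·T1 = [-4/5 0 -3/5 0; 0 1 0 0; -3/5 0 4/5 0; 0 0 0 1]
T3·…·T1 = [-16/25 3/5 -12/25 0; 12/25 4/5 9/25 0; -3/5 0 4/5 0; 0 0 0 1]
T4·…·T1 = [-22/25 1/5 -33/50 0; 12/25 4/5 9/25 0; -3/5 0 4/5 0; 0 0 0 1]
det M = -1; M⁻¹ = [-16/25 4/25 -3/5 0; 3/5 11/10 0 0; -12/25 3/25 4/5 0; 0 0 0 1]
M⁻¹ · (197/200, 219/100, -13/10)ᵀ = (1/2, 3, -5/4)ᵀ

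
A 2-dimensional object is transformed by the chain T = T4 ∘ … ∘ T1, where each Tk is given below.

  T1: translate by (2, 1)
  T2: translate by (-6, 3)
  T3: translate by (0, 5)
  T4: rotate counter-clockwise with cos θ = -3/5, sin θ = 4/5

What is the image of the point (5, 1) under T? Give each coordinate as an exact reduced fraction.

T(p) = (-43/5, -26/5)

T1 translate by (2, 1): (5, 1) → (7, 2)
T2 translate by (-6, 3): (7, 2) → (1, 5)
T3 translate by (0, 5): (1, 5) → (1, 10)
T4 rotate counter-clockwise with cos θ = -3/5, sin θ = 4/5: (1, 10) → (-43/5, -26/5)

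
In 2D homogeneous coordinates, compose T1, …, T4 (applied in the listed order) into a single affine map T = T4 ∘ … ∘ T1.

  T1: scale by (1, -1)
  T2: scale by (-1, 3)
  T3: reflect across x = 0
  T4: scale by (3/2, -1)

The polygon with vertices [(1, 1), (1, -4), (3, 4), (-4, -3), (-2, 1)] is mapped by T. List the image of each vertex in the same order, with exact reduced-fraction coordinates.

image vertices: (3/2, 3), (3/2, -12), (9/2, 12), (-6, -9), (-3, 3)

T1 scale by (1, -1): (1, 1) → (1, -1); (1, -4) → (1, 4); (3, 4) → (3, -4); (-4, -3) → (-4, 3); (-2, 1) → (-2, -1)
T2 scale by (-1, 3): (1, -1) → (-1, -3); (1, 4) → (-1, 12); (3, -4) → (-3, -12); (-4, 3) → (4, 9); (-2, -1) → (2, -3)
T3 reflect across x = 0: (-1, -3) → (1, -3); (-1, 12) → (1, 12); (-3, -12) → (3, -12); (4, 9) → (-4, 9); (2, -3) → (-2, -3)
T4 scale by (3/2, -1): (1, -3) → (3/2, 3); (1, 12) → (3/2, -12); (3, -12) → (9/2, 12); (-4, 9) → (-6, -9); (-2, -3) → (-3, 3)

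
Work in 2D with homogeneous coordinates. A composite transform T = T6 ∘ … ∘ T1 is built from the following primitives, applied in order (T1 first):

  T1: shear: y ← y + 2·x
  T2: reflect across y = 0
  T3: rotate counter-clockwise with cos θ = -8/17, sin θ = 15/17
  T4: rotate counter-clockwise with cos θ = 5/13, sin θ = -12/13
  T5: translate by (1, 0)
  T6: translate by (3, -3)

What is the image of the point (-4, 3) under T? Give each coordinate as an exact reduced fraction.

T1 shear: y ← y + 2·x: (-4, 3) → (-4, -5)
T2 reflect across y = 0: (-4, -5) → (-4, 5)
T3 rotate counter-clockwise with cos θ = -8/17, sin θ = 15/17: (-4, 5) → (-43/17, -100/17)
T4 rotate counter-clockwise with cos θ = 5/13, sin θ = -12/13: (-43/17, -100/17) → (-1415/221, 16/221)
T5 translate by (1, 0): (-1415/221, 16/221) → (-1194/221, 16/221)
T6 translate by (3, -3): (-1194/221, 16/221) → (-531/221, -647/221)

T(p) = (-531/221, -647/221)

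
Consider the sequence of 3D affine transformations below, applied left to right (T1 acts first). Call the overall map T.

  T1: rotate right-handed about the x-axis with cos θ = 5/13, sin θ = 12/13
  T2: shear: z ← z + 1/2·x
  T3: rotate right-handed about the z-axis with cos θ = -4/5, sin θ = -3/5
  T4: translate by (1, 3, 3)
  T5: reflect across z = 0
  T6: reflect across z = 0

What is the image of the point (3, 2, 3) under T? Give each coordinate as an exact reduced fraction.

T1 rotate right-handed about the x-axis with cos θ = 5/13, sin θ = 12/13: (3, 2, 3) → (3, -2, 3)
T2 shear: z ← z + 1/2·x: (3, -2, 3) → (3, -2, 9/2)
T3 rotate right-handed about the z-axis with cos θ = -4/5, sin θ = -3/5: (3, -2, 9/2) → (-18/5, -1/5, 9/2)
T4 translate by (1, 3, 3): (-18/5, -1/5, 9/2) → (-13/5, 14/5, 15/2)
T5 reflect across z = 0: (-13/5, 14/5, 15/2) → (-13/5, 14/5, -15/2)
T6 reflect across z = 0: (-13/5, 14/5, -15/2) → (-13/5, 14/5, 15/2)

T(p) = (-13/5, 14/5, 15/2)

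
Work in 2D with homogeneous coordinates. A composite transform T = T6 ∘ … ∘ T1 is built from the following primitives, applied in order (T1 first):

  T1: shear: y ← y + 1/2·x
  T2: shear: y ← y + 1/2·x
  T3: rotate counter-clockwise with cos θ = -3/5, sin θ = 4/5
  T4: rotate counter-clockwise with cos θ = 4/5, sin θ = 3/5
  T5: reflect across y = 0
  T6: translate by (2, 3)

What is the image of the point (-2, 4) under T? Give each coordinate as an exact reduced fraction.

T1 shear: y ← y + 1/2·x: (-2, 4) → (-2, 3)
T2 shear: y ← y + 1/2·x: (-2, 3) → (-2, 2)
T3 rotate counter-clockwise with cos θ = -3/5, sin θ = 4/5: (-2, 2) → (-2/5, -14/5)
T4 rotate counter-clockwise with cos θ = 4/5, sin θ = 3/5: (-2/5, -14/5) → (34/25, -62/25)
T5 reflect across y = 0: (34/25, -62/25) → (34/25, 62/25)
T6 translate by (2, 3): (34/25, 62/25) → (84/25, 137/25)

T(p) = (84/25, 137/25)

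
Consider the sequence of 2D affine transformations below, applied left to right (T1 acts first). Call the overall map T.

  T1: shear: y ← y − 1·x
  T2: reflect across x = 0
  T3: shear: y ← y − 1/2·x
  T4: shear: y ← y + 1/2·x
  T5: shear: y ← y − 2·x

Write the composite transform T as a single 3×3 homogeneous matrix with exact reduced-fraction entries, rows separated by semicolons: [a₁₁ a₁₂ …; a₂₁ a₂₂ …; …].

T1 = [1 0 0; -1 1 0; 0 0 1]
T2·T1 = [-1 0 0; -1 1 0; 0 0 1]
T3·…·T1 = [-1 0 0; -1/2 1 0; 0 0 1]
T4·…·T1 = [-1 0 0; -1 1 0; 0 0 1]
T5·…·T1 = [-1 0 0; 1 1 0; 0 0 1]

T = [-1 0 0; 1 1 0; 0 0 1]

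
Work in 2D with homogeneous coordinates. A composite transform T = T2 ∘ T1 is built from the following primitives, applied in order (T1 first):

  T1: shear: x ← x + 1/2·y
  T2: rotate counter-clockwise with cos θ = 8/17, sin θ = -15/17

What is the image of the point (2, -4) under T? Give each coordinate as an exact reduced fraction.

T1 shear: x ← x + 1/2·y: (2, -4) → (0, -4)
T2 rotate counter-clockwise with cos θ = 8/17, sin θ = -15/17: (0, -4) → (-60/17, -32/17)

T(p) = (-60/17, -32/17)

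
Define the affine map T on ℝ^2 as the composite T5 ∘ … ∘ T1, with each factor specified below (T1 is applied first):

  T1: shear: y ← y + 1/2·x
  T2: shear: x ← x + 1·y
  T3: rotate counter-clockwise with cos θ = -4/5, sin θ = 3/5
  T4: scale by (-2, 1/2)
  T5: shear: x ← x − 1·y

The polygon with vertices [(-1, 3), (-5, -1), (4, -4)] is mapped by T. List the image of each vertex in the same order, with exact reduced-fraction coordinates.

T1 shear: y ← y + 1/2·x: (-1, 3) → (-1, 5/2); (-5, -1) → (-5, -7/2); (4, -4) → (4, -2)
T2 shear: x ← x + 1·y: (-1, 5/2) → (3/2, 5/2); (-5, -7/2) → (-17/2, -7/2); (4, -2) → (2, -2)
T3 rotate counter-clockwise with cos θ = -4/5, sin θ = 3/5: (3/2, 5/2) → (-27/10, -11/10); (-17/2, -7/2) → (89/10, -23/10); (2, -2) → (-2/5, 14/5)
T4 scale by (-2, 1/2): (-27/10, -11/10) → (27/5, -11/20); (89/10, -23/10) → (-89/5, -23/20); (-2/5, 14/5) → (4/5, 7/5)
T5 shear: x ← x − 1·y: (27/5, -11/20) → (119/20, -11/20); (-89/5, -23/20) → (-333/20, -23/20); (4/5, 7/5) → (-3/5, 7/5)

image vertices: (119/20, -11/20), (-333/20, -23/20), (-3/5, 7/5)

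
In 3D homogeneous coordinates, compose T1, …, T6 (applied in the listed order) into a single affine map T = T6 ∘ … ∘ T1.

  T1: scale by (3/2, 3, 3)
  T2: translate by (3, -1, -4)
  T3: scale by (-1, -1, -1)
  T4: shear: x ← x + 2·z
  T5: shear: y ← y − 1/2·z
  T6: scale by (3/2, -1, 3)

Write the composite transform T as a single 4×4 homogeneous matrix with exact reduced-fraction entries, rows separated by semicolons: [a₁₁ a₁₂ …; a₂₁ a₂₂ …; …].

T1 = [3/2 0 0 0; 0 3 0 0; 0 0 3 0; 0 0 0 1]
T2·T1 = [3/2 0 0 3; 0 3 0 -1; 0 0 3 -4; 0 0 0 1]
T3·…·T1 = [-3/2 0 0 -3; 0 -3 0 1; 0 0 -3 4; 0 0 0 1]
T4·…·T1 = [-3/2 0 -6 5; 0 -3 0 1; 0 0 -3 4; 0 0 0 1]
T5·…·T1 = [-3/2 0 -6 5; 0 -3 3/2 -1; 0 0 -3 4; 0 0 0 1]
T6·…·T1 = [-9/4 0 -9 15/2; 0 3 -3/2 1; 0 0 -9 12; 0 0 0 1]

T = [-9/4 0 -9 15/2; 0 3 -3/2 1; 0 0 -9 12; 0 0 0 1]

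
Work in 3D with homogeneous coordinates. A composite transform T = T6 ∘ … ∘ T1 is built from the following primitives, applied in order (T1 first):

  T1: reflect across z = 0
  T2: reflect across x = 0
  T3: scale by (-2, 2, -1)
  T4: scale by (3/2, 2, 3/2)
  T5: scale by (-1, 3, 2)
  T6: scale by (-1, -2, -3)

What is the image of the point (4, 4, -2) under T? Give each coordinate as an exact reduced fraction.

T1 reflect across z = 0: (4, 4, -2) → (4, 4, 2)
T2 reflect across x = 0: (4, 4, 2) → (-4, 4, 2)
T3 scale by (-2, 2, -1): (-4, 4, 2) → (8, 8, -2)
T4 scale by (3/2, 2, 3/2): (8, 8, -2) → (12, 16, -3)
T5 scale by (-1, 3, 2): (12, 16, -3) → (-12, 48, -6)
T6 scale by (-1, -2, -3): (-12, 48, -6) → (12, -96, 18)

T(p) = (12, -96, 18)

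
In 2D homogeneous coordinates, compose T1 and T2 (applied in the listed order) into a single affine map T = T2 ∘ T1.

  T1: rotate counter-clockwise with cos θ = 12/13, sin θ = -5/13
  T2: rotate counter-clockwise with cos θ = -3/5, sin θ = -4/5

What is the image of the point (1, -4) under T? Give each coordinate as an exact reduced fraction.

T1 rotate counter-clockwise with cos θ = 12/13, sin θ = -5/13: (1, -4) → (-8/13, -53/13)
T2 rotate counter-clockwise with cos θ = -3/5, sin θ = -4/5: (-8/13, -53/13) → (-188/65, 191/65)

T(p) = (-188/65, 191/65)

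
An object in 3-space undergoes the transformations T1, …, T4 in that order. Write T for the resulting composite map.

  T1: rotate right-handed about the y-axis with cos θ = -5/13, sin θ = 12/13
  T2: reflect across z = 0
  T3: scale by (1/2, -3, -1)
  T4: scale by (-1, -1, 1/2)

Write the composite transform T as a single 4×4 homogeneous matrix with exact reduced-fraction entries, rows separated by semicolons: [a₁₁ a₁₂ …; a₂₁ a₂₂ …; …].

T1 = [-5/13 0 12/13 0; 0 1 0 0; -12/13 0 -5/13 0; 0 0 0 1]
T2·T1 = [-5/13 0 12/13 0; 0 1 0 0; 12/13 0 5/13 0; 0 0 0 1]
T3·…·T1 = [-5/26 0 6/13 0; 0 -3 0 0; -12/13 0 -5/13 0; 0 0 0 1]
T4·…·T1 = [5/26 0 -6/13 0; 0 3 0 0; -6/13 0 -5/26 0; 0 0 0 1]

T = [5/26 0 -6/13 0; 0 3 0 0; -6/13 0 -5/26 0; 0 0 0 1]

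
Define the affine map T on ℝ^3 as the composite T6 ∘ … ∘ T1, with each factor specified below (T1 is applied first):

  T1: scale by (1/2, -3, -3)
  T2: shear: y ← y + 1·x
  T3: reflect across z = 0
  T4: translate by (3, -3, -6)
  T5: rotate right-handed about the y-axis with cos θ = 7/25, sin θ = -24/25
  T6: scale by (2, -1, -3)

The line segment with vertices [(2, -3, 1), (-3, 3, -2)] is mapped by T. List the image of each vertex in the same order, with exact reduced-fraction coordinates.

image vertices: (8, -7, -9), (597/25, 27/2, 144/25)

T1 scale by (1/2, -3, -3): (2, -3, 1) → (1, 9, -3); (-3, 3, -2) → (-3/2, -9, 6)
T2 shear: y ← y + 1·x: (1, 9, -3) → (1, 10, -3); (-3/2, -9, 6) → (-3/2, -21/2, 6)
T3 reflect across z = 0: (1, 10, -3) → (1, 10, 3); (-3/2, -21/2, 6) → (-3/2, -21/2, -6)
T4 translate by (3, -3, -6): (1, 10, 3) → (4, 7, -3); (-3/2, -21/2, -6) → (3/2, -27/2, -12)
T5 rotate right-handed about the y-axis with cos θ = 7/25, sin θ = -24/25: (4, 7, -3) → (4, 7, 3); (3/2, -27/2, -12) → (597/50, -27/2, -48/25)
T6 scale by (2, -1, -3): (4, 7, 3) → (8, -7, -9); (597/50, -27/2, -48/25) → (597/25, 27/2, 144/25)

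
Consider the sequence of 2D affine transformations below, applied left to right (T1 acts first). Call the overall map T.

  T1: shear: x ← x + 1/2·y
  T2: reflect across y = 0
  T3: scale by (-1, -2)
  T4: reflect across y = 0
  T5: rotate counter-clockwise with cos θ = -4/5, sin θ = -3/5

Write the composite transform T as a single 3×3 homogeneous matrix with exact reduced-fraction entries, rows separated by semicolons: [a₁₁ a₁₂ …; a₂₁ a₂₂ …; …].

T1 = [1 1/2 0; 0 1 0; 0 0 1]
T2·T1 = [1 1/2 0; 0 -1 0; 0 0 1]
T3·…·T1 = [-1 -1/2 0; 0 2 0; 0 0 1]
T4·…·T1 = [-1 -1/2 0; 0 -2 0; 0 0 1]
T5·…·T1 = [4/5 -4/5 0; 3/5 19/10 0; 0 0 1]

T = [4/5 -4/5 0; 3/5 19/10 0; 0 0 1]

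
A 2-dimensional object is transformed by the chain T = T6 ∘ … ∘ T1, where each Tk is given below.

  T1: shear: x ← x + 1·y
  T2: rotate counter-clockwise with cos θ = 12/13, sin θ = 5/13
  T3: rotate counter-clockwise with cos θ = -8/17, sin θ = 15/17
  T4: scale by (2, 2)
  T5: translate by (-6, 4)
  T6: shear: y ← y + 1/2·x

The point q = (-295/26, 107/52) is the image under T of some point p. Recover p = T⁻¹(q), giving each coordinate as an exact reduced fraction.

T1 = [1 1 0; 0 1 0; 0 0 1]
T2·T1 = [12/13 7/13 0; 5/13 17/13 0; 0 0 1]
T3·…·T1 = [-171/221 -311/221 0; 140/221 -31/221 0; 0 0 1]
T4·…·T1 = [-342/221 -622/221 0; 280/221 -62/221 0; 0 0 1]
T5·…·T1 = [-342/221 -622/221 -6; 280/221 -62/221 4; 0 0 1]
T6·…·T1 = [-342/221 -622/221 -6; 109/221 -373/221 1; 0 0 1]
det M = 4; M⁻¹ = [-373/884 311/442 -55/17; -109/884 -171/442 -6/17; 0 0 1]
M⁻¹ · (-295/26, 107/52)ᵀ = (3, 1/4)ᵀ

p = (3, 1/4)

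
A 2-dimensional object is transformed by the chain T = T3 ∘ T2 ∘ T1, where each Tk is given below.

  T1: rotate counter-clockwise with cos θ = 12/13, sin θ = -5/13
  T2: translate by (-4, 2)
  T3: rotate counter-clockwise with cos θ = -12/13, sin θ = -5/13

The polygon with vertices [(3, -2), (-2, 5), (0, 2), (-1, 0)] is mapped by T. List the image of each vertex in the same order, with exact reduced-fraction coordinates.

T1 rotate counter-clockwise with cos θ = 12/13, sin θ = -5/13: (3, -2) → (2, -3); (-2, 5) → (1/13, 70/13); (0, 2) → (10/13, 24/13); (-1, 0) → (-12/13, 5/13)
T2 translate by (-4, 2): (2, -3) → (-2, -1); (1/13, 70/13) → (-51/13, 96/13); (10/13, 24/13) → (-42/13, 50/13); (-12/13, 5/13) → (-64/13, 31/13)
T3 rotate counter-clockwise with cos θ = -12/13, sin θ = -5/13: (-2, -1) → (19/13, 22/13); (-51/13, 96/13) → (84/13, -69/13); (-42/13, 50/13) → (58/13, -30/13); (-64/13, 31/13) → (71/13, -4/13)

image vertices: (19/13, 22/13), (84/13, -69/13), (58/13, -30/13), (71/13, -4/13)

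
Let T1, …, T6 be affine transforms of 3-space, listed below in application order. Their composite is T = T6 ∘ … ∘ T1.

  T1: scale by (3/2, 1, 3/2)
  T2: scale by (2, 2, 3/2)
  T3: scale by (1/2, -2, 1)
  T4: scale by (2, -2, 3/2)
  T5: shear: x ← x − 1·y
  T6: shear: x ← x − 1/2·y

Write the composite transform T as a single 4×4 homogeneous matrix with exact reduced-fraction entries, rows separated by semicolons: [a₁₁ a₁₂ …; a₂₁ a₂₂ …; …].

T = [3 -12 0 0; 0 8 0 0; 0 0 27/8 0; 0 0 0 1]

T1 = [3/2 0 0 0; 0 1 0 0; 0 0 3/2 0; 0 0 0 1]
T2·T1 = [3 0 0 0; 0 2 0 0; 0 0 9/4 0; 0 0 0 1]
T3·…·T1 = [3/2 0 0 0; 0 -4 0 0; 0 0 9/4 0; 0 0 0 1]
T4·…·T1 = [3 0 0 0; 0 8 0 0; 0 0 27/8 0; 0 0 0 1]
T5·…·T1 = [3 -8 0 0; 0 8 0 0; 0 0 27/8 0; 0 0 0 1]
T6·…·T1 = [3 -12 0 0; 0 8 0 0; 0 0 27/8 0; 0 0 0 1]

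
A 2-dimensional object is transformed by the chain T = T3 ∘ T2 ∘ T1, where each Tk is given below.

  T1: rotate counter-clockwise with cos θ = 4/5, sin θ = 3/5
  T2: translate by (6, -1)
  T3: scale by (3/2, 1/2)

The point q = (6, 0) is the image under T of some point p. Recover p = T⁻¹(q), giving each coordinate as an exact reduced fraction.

T1 = [4/5 -3/5 0; 3/5 4/5 0; 0 0 1]
T2·T1 = [4/5 -3/5 6; 3/5 4/5 -1; 0 0 1]
T3·…·T1 = [6/5 -9/10 9; 3/10 2/5 -1/2; 0 0 1]
det M = 3/4; M⁻¹ = [8/15 6/5 -21/5; -2/5 8/5 22/5; 0 0 1]
M⁻¹ · (6, 0)ᵀ = (-1, 2)ᵀ

p = (-1, 2)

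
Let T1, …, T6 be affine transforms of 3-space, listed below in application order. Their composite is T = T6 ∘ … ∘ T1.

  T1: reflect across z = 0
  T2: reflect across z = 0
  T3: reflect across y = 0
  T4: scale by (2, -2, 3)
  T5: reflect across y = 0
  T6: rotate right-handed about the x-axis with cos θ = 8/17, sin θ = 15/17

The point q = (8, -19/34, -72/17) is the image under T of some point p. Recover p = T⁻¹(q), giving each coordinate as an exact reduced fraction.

p = (4, 2, -1/2)

T1 = [1 0 0 0; 0 1 0 0; 0 0 -1 0; 0 0 0 1]
T2·T1 = [1 0 0 0; 0 1 0 0; 0 0 1 0; 0 0 0 1]
T3·…·T1 = [1 0 0 0; 0 -1 0 0; 0 0 1 0; 0 0 0 1]
T4·…·T1 = [2 0 0 0; 0 2 0 0; 0 0 3 0; 0 0 0 1]
T5·…·T1 = [2 0 0 0; 0 -2 0 0; 0 0 3 0; 0 0 0 1]
T6·…·T1 = [2 0 0 0; 0 -16/17 -45/17 0; 0 -30/17 24/17 0; 0 0 0 1]
det M = -12; M⁻¹ = [1/2 0 0 0; 0 -4/17 -15/34 0; 0 -5/17 8/51 0; 0 0 0 1]
M⁻¹ · (8, -19/34, -72/17)ᵀ = (4, 2, -1/2)ᵀ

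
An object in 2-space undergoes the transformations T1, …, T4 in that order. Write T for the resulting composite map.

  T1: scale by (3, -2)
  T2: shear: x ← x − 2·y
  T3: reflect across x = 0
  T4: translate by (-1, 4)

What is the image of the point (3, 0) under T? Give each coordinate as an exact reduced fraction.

T(p) = (-10, 4)

T1 scale by (3, -2): (3, 0) → (9, 0)
T2 shear: x ← x − 2·y: (9, 0) → (9, 0)
T3 reflect across x = 0: (9, 0) → (-9, 0)
T4 translate by (-1, 4): (-9, 0) → (-10, 4)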